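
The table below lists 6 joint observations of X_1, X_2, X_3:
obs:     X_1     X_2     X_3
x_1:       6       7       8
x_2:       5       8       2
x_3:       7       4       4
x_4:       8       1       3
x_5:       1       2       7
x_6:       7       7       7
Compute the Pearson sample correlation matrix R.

Step 1 — column means:
  mean(X_1) = (6 + 5 + 7 + 8 + 1 + 7) / 6 = 34/6 = 5.6667
  mean(X_2) = (7 + 8 + 4 + 1 + 2 + 7) / 6 = 29/6 = 4.8333
  mean(X_3) = (8 + 2 + 4 + 3 + 7 + 7) / 6 = 31/6 = 5.1667

Step 2 — sample variances and covariances s[i,j] = (1/(n-1)) · Σ_k (x_{k,i} - mean_i) · (x_{k,j} - mean_j), with n-1 = 5:
  s[X_1,X_1] = ((0.3333)·(0.3333) + (-0.6667)·(-0.6667) + (1.3333)·(1.3333) + (2.3333)·(2.3333) + (-4.6667)·(-4.6667) + (1.3333)·(1.3333)) / 5 = 31.3333/5 = 6.2667
  s[X_1,X_2] = ((0.3333)·(2.1667) + (-0.6667)·(3.1667) + (1.3333)·(-0.8333) + (2.3333)·(-3.8333) + (-4.6667)·(-2.8333) + (1.3333)·(2.1667)) / 5 = 4.6667/5 = 0.9333
  s[X_1,X_3] = ((0.3333)·(2.8333) + (-0.6667)·(-3.1667) + (1.3333)·(-1.1667) + (2.3333)·(-2.1667) + (-4.6667)·(1.8333) + (1.3333)·(1.8333)) / 5 = -9.6667/5 = -1.9333
  s[X_2,X_2] = ((2.1667)·(2.1667) + (3.1667)·(3.1667) + (-0.8333)·(-0.8333) + (-3.8333)·(-3.8333) + (-2.8333)·(-2.8333) + (2.1667)·(2.1667)) / 5 = 42.8333/5 = 8.5667
  s[X_2,X_3] = ((2.1667)·(2.8333) + (3.1667)·(-3.1667) + (-0.8333)·(-1.1667) + (-3.8333)·(-2.1667) + (-2.8333)·(1.8333) + (2.1667)·(1.8333)) / 5 = 4.1667/5 = 0.8333
  s[X_3,X_3] = ((2.8333)·(2.8333) + (-3.1667)·(-3.1667) + (-1.1667)·(-1.1667) + (-2.1667)·(-2.1667) + (1.8333)·(1.8333) + (1.8333)·(1.8333)) / 5 = 30.8333/5 = 6.1667
  Sample standard deviations s_i = √(s[i,i]):
  s(X_1) = √(6.2667) = 2.5033
  s(X_2) = √(8.5667) = 2.9269
  s(X_3) = √(6.1667) = 2.4833

Step 3 — r_{ij} = s_{ij} / (s_i · s_j):
  r[X_1,X_1] = 1 (diagonal).
  r[X_1,X_2] = 0.9333 / (2.5033 · 2.9269) = 0.9333 / 7.327 = 0.1274
  r[X_1,X_3] = -1.9333 / (2.5033 · 2.4833) = -1.9333 / 6.2165 = -0.311
  r[X_2,X_2] = 1 (diagonal).
  r[X_2,X_3] = 0.8333 / (2.9269 · 2.4833) = 0.8333 / 7.2683 = 0.1147
  r[X_3,X_3] = 1 (diagonal).

R is symmetric with unit diagonal. Assembling:

R = [[1, 0.1274, -0.311],
 [0.1274, 1, 0.1147],
 [-0.311, 0.1147, 1]]


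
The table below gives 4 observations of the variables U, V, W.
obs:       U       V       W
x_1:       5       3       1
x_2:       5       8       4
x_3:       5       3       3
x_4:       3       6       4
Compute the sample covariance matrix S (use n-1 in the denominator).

Step 1 — column means:
  mean(U) = (5 + 5 + 5 + 3) / 4 = 18/4 = 4.5
  mean(V) = (3 + 8 + 3 + 6) / 4 = 20/4 = 5
  mean(W) = (1 + 4 + 3 + 4) / 4 = 12/4 = 3

Step 2 — sample covariance S[i,j] = (1/(n-1)) · Σ_k (x_{k,i} - mean_i) · (x_{k,j} - mean_j), with n-1 = 3.
  S[U,U] = ((0.5)·(0.5) + (0.5)·(0.5) + (0.5)·(0.5) + (-1.5)·(-1.5)) / 3 = 3/3 = 1
  S[U,V] = ((0.5)·(-2) + (0.5)·(3) + (0.5)·(-2) + (-1.5)·(1)) / 3 = -2/3 = -0.6667
  S[U,W] = ((0.5)·(-2) + (0.5)·(1) + (0.5)·(0) + (-1.5)·(1)) / 3 = -2/3 = -0.6667
  S[V,V] = ((-2)·(-2) + (3)·(3) + (-2)·(-2) + (1)·(1)) / 3 = 18/3 = 6
  S[V,W] = ((-2)·(-2) + (3)·(1) + (-2)·(0) + (1)·(1)) / 3 = 8/3 = 2.6667
  S[W,W] = ((-2)·(-2) + (1)·(1) + (0)·(0) + (1)·(1)) / 3 = 6/3 = 2

S is symmetric (S[j,i] = S[i,j]). Assembling:

S = [[1, -0.6667, -0.6667],
 [-0.6667, 6, 2.6667],
 [-0.6667, 2.6667, 2]]


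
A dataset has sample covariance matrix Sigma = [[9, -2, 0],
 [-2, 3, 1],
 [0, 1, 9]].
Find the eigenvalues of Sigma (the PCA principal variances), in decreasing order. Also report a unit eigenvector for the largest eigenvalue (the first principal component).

Step 1 — characteristic polynomial p(λ) = det(λI - Sigma) = λ³ - tr·λ² + c_1·λ - det, where tr = trace, c_1 = sum of the principal 2×2 minors, det = det(Sigma):
  tr = 9 + 3 + 9 = 21,
  c_1 = (9·3 - (-2)²) + (9·9 - (0)²) + (3·9 - (1)²) = 23 + 81 + 26 = 130,
  det = 9·(3·9 - (1)²) - (-2)·((-2)·9 - (1)·(0)) + (0)·((-2)·(1) - 3·(0)) = 9·(26) - (-2)·(-18) + (0)·(-2) = 198.
  So p(λ) = λ³ - 21λ² + 130λ - 198.
Step 2 — look for an integer root (rational root theorem: any rational root is an integer divisor of 198). Testing λ = 9:
  p(9) = 729 - 1701 + 1170 - 198 = 0  ✓
  Dividing out (λ - 9): p(λ) = (λ - 9)(λ² - 12λ + 22).
Step 3 — remaining eigenvalues from the quadratic λ² - 12λ + 22 = 0:
  Δ = 12² - 4·22 = 144 - 88 = 56,  λ = (12 ± √56)/2 = (12 ± 7.4833)/2 ≈ 9.7417 or 2.2583.
  Sorted: λ_1 = 9.7417,  λ_2 = 9,  λ_3 = 2.2583  (check: sum = 21 = tr ✓).

Step 4 — unit eigenvector for λ_1 ≈ 9.7417: v spans the null space of (Sigma - λ_1 I), whose rows are
  r_1 = (-0.7417, -2, 0),  r_2 = (-2, -6.7417, 1),  r_3 = (0, 1, -0.7417).
  v is orthogonal to every row, so take v ∝ r_1 × r_2 = ((-2)·(1) - (0)·(-6.7417), (0)·(-2) - (-0.7417)·(1), (-0.7417)·(-6.7417) - (-2)·(-2)) ≈ (-2, 0.7417, 1).
  Rescale (multiply by -1 so the first nonzero entry is positive): u = (2, -0.7417, -1).
  ||u|| = √((2)² + (-0.7417)² + (-1)²) = √(5.5501) ≈ 2.3559,  v_1 = u/||u|| ≈ (0.8489, -0.3148, -0.4245) (||v_1|| = 1).

λ_1 = 9.7417,  λ_2 = 9,  λ_3 = 2.2583;  v_1 ≈ (0.8489, -0.3148, -0.4245)


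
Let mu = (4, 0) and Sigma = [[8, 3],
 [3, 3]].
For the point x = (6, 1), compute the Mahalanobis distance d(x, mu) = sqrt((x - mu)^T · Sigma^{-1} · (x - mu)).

Step 1 — centre the observation: (x - mu) = (2, 1).

Step 2 — invert Sigma. det(Sigma) = 8·3 - (3)² = 15.
  Sigma^{-1} = (1/det) · [[d, -b], [-b, a]] = [[0.2, -0.2],
 [-0.2, 0.5333]].

Step 3 — form the quadratic (x - mu)^T · Sigma^{-1} · (x - mu):
  Sigma^{-1} · (x - mu) = (0.2, 0.1333).
  (x - mu)^T · [Sigma^{-1} · (x - mu)] = (2)·(0.2) + (1)·(0.1333) = 0.5333.

Step 4 — take square root: d = √(0.5333) ≈ 0.7303.

d(x, mu) = √(0.5333) ≈ 0.7303


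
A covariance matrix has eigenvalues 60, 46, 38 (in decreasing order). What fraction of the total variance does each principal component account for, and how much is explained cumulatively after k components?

Step 1 — total variance = trace(Sigma) = Σ λ_i = 60 + 46 + 38 = 144.

Step 2 — fraction explained by component i = λ_i / Σ λ:
  PC1: 60/144 = 0.4167
  PC2: 46/144 = 0.3194
  PC3: 38/144 = 0.2639

Step 3 — cumulative fraction after k components = (λ_1 + ... + λ_k) / Σ λ:
  k = 1: 60/144 = 0.4167
  k = 2: (60 + 46)/144 = 106/144 = 0.7361
  k = 3: (60 + 46 + 38)/144 = 144/144 = 1

Summary (fraction, with percent):

explained: PC1 0.4167 (41.67%), PC2 0.3194 (31.94%), PC3 0.2639 (26.39%);  cumulative: 0.4167, 0.7361, 1


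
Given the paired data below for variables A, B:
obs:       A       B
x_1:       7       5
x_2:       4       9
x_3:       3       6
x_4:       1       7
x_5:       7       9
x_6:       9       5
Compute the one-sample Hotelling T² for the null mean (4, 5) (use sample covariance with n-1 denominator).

Step 1 — sample mean vector:
  mean(A) = (7 + 4 + 3 + 1 + 7 + 9) / 6 = 31/6 = 5.1667
  mean(B) = (5 + 9 + 6 + 7 + 9 + 5) / 6 = 41/6 = 6.8333
  x̄ = (5.1667, 6.8333),  deviation x̄ - mu_0 = (5.1667, 6.8333) - (4, 5) = (1.1667, 1.8333).

Step 2 — sample covariance matrix, S[i,j] = (1/(n-1)) · Σ_k (x_{k,i} - mean_i) · (x_{k,j} - mean_j), divisor n-1 = 5:
  S[A,A] = ((1.8333)·(1.8333) + (-1.1667)·(-1.1667) + (-2.1667)·(-2.1667) + (-4.1667)·(-4.1667) + (1.8333)·(1.8333) + (3.8333)·(3.8333)) / 5 = 44.8333/5 = 8.9667
  S[A,B] = ((1.8333)·(-1.8333) + (-1.1667)·(2.1667) + (-2.1667)·(-0.8333) + (-4.1667)·(0.1667) + (1.8333)·(2.1667) + (3.8333)·(-1.8333)) / 5 = -7.8333/5 = -1.5667
  S[B,B] = ((-1.8333)·(-1.8333) + (2.1667)·(2.1667) + (-0.8333)·(-0.8333) + (0.1667)·(0.1667) + (2.1667)·(2.1667) + (-1.8333)·(-1.8333)) / 5 = 16.8333/5 = 3.3667
  S = [[8.9667, -1.5667],
 [-1.5667, 3.3667]].

Step 3 — invert S. det(S) = 8.9667·3.3667 - (-1.5667)² = 27.7333.
  S^{-1} = (1/det) · [[d, -b], [-b, a]] = [[0.1214, 0.0565],
 [0.0565, 0.3233]].

Step 4 — quadratic form (x̄ - mu_0)^T · S^{-1} · (x̄ - mu_0):
  S^{-1} · (x̄ - mu_0) = (0.2452, 0.6587),
  (x̄ - mu_0)^T · [...] = (1.1667)·(0.2452) + (1.8333)·(0.6587) = 1.4936.

Step 5 — scale by n: T² = 6 · 1.4936 = 8.9615.

T² ≈ 8.9615


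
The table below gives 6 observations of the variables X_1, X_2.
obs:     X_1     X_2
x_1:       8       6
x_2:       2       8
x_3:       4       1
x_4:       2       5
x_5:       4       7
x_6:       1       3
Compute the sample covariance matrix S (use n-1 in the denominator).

Step 1 — column means:
  mean(X_1) = (8 + 2 + 4 + 2 + 4 + 1) / 6 = 21/6 = 3.5
  mean(X_2) = (6 + 8 + 1 + 5 + 7 + 3) / 6 = 30/6 = 5

Step 2 — sample covariance S[i,j] = (1/(n-1)) · Σ_k (x_{k,i} - mean_i) · (x_{k,j} - mean_j), with n-1 = 5.
  S[X_1,X_1] = ((4.5)·(4.5) + (-1.5)·(-1.5) + (0.5)·(0.5) + (-1.5)·(-1.5) + (0.5)·(0.5) + (-2.5)·(-2.5)) / 5 = 31.5/5 = 6.3
  S[X_1,X_2] = ((4.5)·(1) + (-1.5)·(3) + (0.5)·(-4) + (-1.5)·(0) + (0.5)·(2) + (-2.5)·(-2)) / 5 = 4/5 = 0.8
  S[X_2,X_2] = ((1)·(1) + (3)·(3) + (-4)·(-4) + (0)·(0) + (2)·(2) + (-2)·(-2)) / 5 = 34/5 = 6.8

S is symmetric (S[j,i] = S[i,j]). Assembling:

S = [[6.3, 0.8],
 [0.8, 6.8]]


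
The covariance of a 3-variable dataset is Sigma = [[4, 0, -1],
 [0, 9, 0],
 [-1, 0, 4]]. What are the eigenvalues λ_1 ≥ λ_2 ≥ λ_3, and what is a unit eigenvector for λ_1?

Step 1 — characteristic polynomial p(λ) = det(λI - Sigma) = λ³ - tr·λ² + c_1·λ - det, where tr = trace, c_1 = sum of the principal 2×2 minors, det = det(Sigma):
  tr = 4 + 9 + 4 = 17,
  c_1 = (4·9 - (0)²) + (4·4 - (-1)²) + (9·4 - (0)²) = 36 + 15 + 36 = 87,
  det = 4·(9·4 - (0)²) - (0)·((0)·4 - (0)·(-1)) + (-1)·((0)·(0) - 9·(-1)) = 4·(36) - (0)·(0) + (-1)·(9) = 135.
  So p(λ) = λ³ - 17λ² + 87λ - 135.
Step 2 — look for an integer root (rational root theorem: any rational root is an integer divisor of 135). Testing λ = 3:
  p(3) = 27 - 153 + 261 - 135 = 0  ✓
  Dividing out (λ - 3): p(λ) = (λ - 3)(λ² - 14λ + 45).
Step 3 — remaining eigenvalues from the quadratic λ² - 14λ + 45 = 0:
  Δ = 14² - 4·45 = 196 - 180 = 16,  λ = (14 ± √16)/2 = (14 ± 4)/2 = 9 or 5.
  Sorted: λ_1 = 9,  λ_2 = 5,  λ_3 = 3  (check: sum = 17 = tr ✓).

Step 4 — unit eigenvector for λ_1 = 9: v spans the null space of (Sigma - λ_1 I), whose rows are
  r_1 = (-5, 0, -1),  r_2 = (0, 0, 0),  r_3 = (-1, 0, -5).
  v is orthogonal to every row, so take v ∝ r_1 × r_3 = ((0)·(-5) - (-1)·(0), (-1)·(-1) - (-5)·(-5), (-5)·(0) - (0)·(-1)) = (0, -24, 0).
  Rescale (divide by 24; multiply by -1 so the first nonzero entry is positive): u = (0, 1, 0).
  ||u|| = √((0)² + (1)² + (0)²) = √(1) = 1,  v_1 = u/||u|| ≈ (0, 1, 0) (||v_1|| = 1).

λ_1 = 9,  λ_2 = 5,  λ_3 = 3;  v_1 ≈ (0, 1, 0)


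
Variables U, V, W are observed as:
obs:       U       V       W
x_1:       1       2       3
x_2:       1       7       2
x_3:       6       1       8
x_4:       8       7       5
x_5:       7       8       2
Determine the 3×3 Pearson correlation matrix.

Step 1 — column means:
  mean(U) = (1 + 1 + 6 + 8 + 7) / 5 = 23/5 = 4.6
  mean(V) = (2 + 7 + 1 + 7 + 8) / 5 = 25/5 = 5
  mean(W) = (3 + 2 + 8 + 5 + 2) / 5 = 20/5 = 4

Step 2 — sample variances and covariances s[i,j] = (1/(n-1)) · Σ_k (x_{k,i} - mean_i) · (x_{k,j} - mean_j), with n-1 = 4:
  s[U,U] = ((-3.6)·(-3.6) + (-3.6)·(-3.6) + (1.4)·(1.4) + (3.4)·(3.4) + (2.4)·(2.4)) / 4 = 45.2/4 = 11.3
  s[U,V] = ((-3.6)·(-3) + (-3.6)·(2) + (1.4)·(-4) + (3.4)·(2) + (2.4)·(3)) / 4 = 12/4 = 3
  s[U,W] = ((-3.6)·(-1) + (-3.6)·(-2) + (1.4)·(4) + (3.4)·(1) + (2.4)·(-2)) / 4 = 15/4 = 3.75
  s[V,V] = ((-3)·(-3) + (2)·(2) + (-4)·(-4) + (2)·(2) + (3)·(3)) / 4 = 42/4 = 10.5
  s[V,W] = ((-3)·(-1) + (2)·(-2) + (-4)·(4) + (2)·(1) + (3)·(-2)) / 4 = -21/4 = -5.25
  s[W,W] = ((-1)·(-1) + (-2)·(-2) + (4)·(4) + (1)·(1) + (-2)·(-2)) / 4 = 26/4 = 6.5
  Sample standard deviations s_i = √(s[i,i]):
  s(U) = √(11.3) = 3.3615
  s(V) = √(10.5) = 3.2404
  s(W) = √(6.5) = 2.5495

Step 3 — r_{ij} = s_{ij} / (s_i · s_j):
  r[U,U] = 1 (diagonal).
  r[U,V] = 3 / (3.3615 · 3.2404) = 3 / 10.8927 = 0.2754
  r[U,W] = 3.75 / (3.3615 · 2.5495) = 3.75 / 8.5703 = 0.4376
  r[V,V] = 1 (diagonal).
  r[V,W] = -5.25 / (3.2404 · 2.5495) = -5.25 / 8.2614 = -0.6355
  r[W,W] = 1 (diagonal).

R is symmetric with unit diagonal. Assembling:

R = [[1, 0.2754, 0.4376],
 [0.2754, 1, -0.6355],
 [0.4376, -0.6355, 1]]


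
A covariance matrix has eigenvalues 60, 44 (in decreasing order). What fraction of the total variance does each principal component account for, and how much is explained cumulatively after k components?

Step 1 — total variance = trace(Sigma) = Σ λ_i = 60 + 44 = 104.

Step 2 — fraction explained by component i = λ_i / Σ λ:
  PC1: 60/104 = 0.5769
  PC2: 44/104 = 0.4231

Step 3 — cumulative fraction after k components = (λ_1 + ... + λ_k) / Σ λ:
  k = 1: 60/104 = 0.5769
  k = 2: (60 + 44)/104 = 104/104 = 1

Summary (fraction, with percent):

explained: PC1 0.5769 (57.69%), PC2 0.4231 (42.31%);  cumulative: 0.5769, 1


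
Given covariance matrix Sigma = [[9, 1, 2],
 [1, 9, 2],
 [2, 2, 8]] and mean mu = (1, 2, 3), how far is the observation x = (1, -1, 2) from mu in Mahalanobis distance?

Step 1 — centre the observation: (x - mu) = (0, -3, -1).

Step 2 — invert Sigma (cofactor / det for 3×3, or solve directly):
  Sigma^{-1} = [[0.1181, -0.0069, -0.0278],
 [-0.0069, 0.1181, -0.0278],
 [-0.0278, -0.0278, 0.1389]].

Step 3 — form the quadratic (x - mu)^T · Sigma^{-1} · (x - mu):
  Sigma^{-1} · (x - mu) = (0.0486, -0.3264, -0.0556).
  (x - mu)^T · [Sigma^{-1} · (x - mu)] = (0)·(0.0486) + (-3)·(-0.3264) + (-1)·(-0.0556) = 1.0347.

Step 4 — take square root: d = √(1.0347) ≈ 1.0172.

d(x, mu) = √(1.0347) ≈ 1.0172


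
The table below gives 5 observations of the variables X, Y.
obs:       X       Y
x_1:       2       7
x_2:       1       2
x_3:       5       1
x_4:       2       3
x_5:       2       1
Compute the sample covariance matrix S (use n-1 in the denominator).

Step 1 — column means:
  mean(X) = (2 + 1 + 5 + 2 + 2) / 5 = 12/5 = 2.4
  mean(Y) = (7 + 2 + 1 + 3 + 1) / 5 = 14/5 = 2.8

Step 2 — sample covariance S[i,j] = (1/(n-1)) · Σ_k (x_{k,i} - mean_i) · (x_{k,j} - mean_j), with n-1 = 4.
  S[X,X] = ((-0.4)·(-0.4) + (-1.4)·(-1.4) + (2.6)·(2.6) + (-0.4)·(-0.4) + (-0.4)·(-0.4)) / 4 = 9.2/4 = 2.3
  S[X,Y] = ((-0.4)·(4.2) + (-1.4)·(-0.8) + (2.6)·(-1.8) + (-0.4)·(0.2) + (-0.4)·(-1.8)) / 4 = -4.6/4 = -1.15
  S[Y,Y] = ((4.2)·(4.2) + (-0.8)·(-0.8) + (-1.8)·(-1.8) + (0.2)·(0.2) + (-1.8)·(-1.8)) / 4 = 24.8/4 = 6.2

S is symmetric (S[j,i] = S[i,j]). Assembling:

S = [[2.3, -1.15],
 [-1.15, 6.2]]


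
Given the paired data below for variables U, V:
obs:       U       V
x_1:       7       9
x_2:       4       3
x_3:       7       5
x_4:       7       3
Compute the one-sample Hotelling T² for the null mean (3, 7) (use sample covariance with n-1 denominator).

Step 1 — sample mean vector:
  mean(U) = (7 + 4 + 7 + 7) / 4 = 25/4 = 6.25
  mean(V) = (9 + 3 + 5 + 3) / 4 = 20/4 = 5
  x̄ = (6.25, 5),  deviation x̄ - mu_0 = (6.25, 5) - (3, 7) = (3.25, -2).

Step 2 — sample covariance matrix, S[i,j] = (1/(n-1)) · Σ_k (x_{k,i} - mean_i) · (x_{k,j} - mean_j), divisor n-1 = 3:
  S[U,U] = ((0.75)·(0.75) + (-2.25)·(-2.25) + (0.75)·(0.75) + (0.75)·(0.75)) / 3 = 6.75/3 = 2.25
  S[U,V] = ((0.75)·(4) + (-2.25)·(-2) + (0.75)·(0) + (0.75)·(-2)) / 3 = 6/3 = 2
  S[V,V] = ((4)·(4) + (-2)·(-2) + (0)·(0) + (-2)·(-2)) / 3 = 24/3 = 8
  S = [[2.25, 2],
 [2, 8]].

Step 3 — invert S. det(S) = 2.25·8 - (2)² = 14.
  S^{-1} = (1/det) · [[d, -b], [-b, a]] = [[0.5714, -0.1429],
 [-0.1429, 0.1607]].

Step 4 — quadratic form (x̄ - mu_0)^T · S^{-1} · (x̄ - mu_0):
  S^{-1} · (x̄ - mu_0) = (2.1429, -0.7857),
  (x̄ - mu_0)^T · [...] = (3.25)·(2.1429) + (-2)·(-0.7857) = 8.5357.

Step 5 — scale by n: T² = 4 · 8.5357 = 34.1429.

T² ≈ 34.1429


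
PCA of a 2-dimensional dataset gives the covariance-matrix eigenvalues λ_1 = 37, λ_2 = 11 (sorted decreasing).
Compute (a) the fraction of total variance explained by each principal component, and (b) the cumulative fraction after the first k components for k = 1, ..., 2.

Step 1 — total variance = trace(Sigma) = Σ λ_i = 37 + 11 = 48.

Step 2 — fraction explained by component i = λ_i / Σ λ:
  PC1: 37/48 = 0.7708
  PC2: 11/48 = 0.2292

Step 3 — cumulative fraction after k components = (λ_1 + ... + λ_k) / Σ λ:
  k = 1: 37/48 = 0.7708
  k = 2: (37 + 11)/48 = 48/48 = 1

Summary (fraction, with percent):

explained: PC1 0.7708 (77.08%), PC2 0.2292 (22.92%);  cumulative: 0.7708, 1


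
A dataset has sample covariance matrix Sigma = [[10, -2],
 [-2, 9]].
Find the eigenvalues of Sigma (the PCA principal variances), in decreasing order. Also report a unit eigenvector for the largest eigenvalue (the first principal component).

Step 1 — characteristic polynomial of 2×2 Sigma:
  det(Sigma - λI) = λ² - trace · λ + det = 0.
  trace = 10 + 9 = 19, det = 10·9 - (-2)² = 86.
Step 2 — discriminant:
  Δ = trace² - 4·det = 361 - 344 = 17.
Step 3 — eigenvalues:
  λ = (trace ± √Δ)/2 = (19 ± 4.1231)/2,
  λ_1 = 11.5616,  λ_2 = 7.4384.

Step 4 — unit eigenvector for λ_1: solve (Sigma - λ_1 I)v = 0. First row:
  (10 - 11.5616)·v_x + (-2)·v_y = 0, i.e. (-1.5616)·v_x + (-2)·v_y = 0,
  so v ∝ (b, λ_1 - a) = (-2, 1.5616); multiply by -1 so the first entry is positive: u = (2, -1.5616).
  ||u|| = √((2)² + (-1.5616)²) = √(6.4384) ≈ 2.5374,
  v_1 = u/||u|| ≈ (0.7882, -0.6154) (||v_1|| = 1).

λ_1 = 11.5616,  λ_2 = 7.4384;  v_1 ≈ (0.7882, -0.6154)


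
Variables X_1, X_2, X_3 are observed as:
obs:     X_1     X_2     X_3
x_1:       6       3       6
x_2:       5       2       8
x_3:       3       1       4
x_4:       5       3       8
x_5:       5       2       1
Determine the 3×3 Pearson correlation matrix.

Step 1 — column means:
  mean(X_1) = (6 + 5 + 3 + 5 + 5) / 5 = 24/5 = 4.8
  mean(X_2) = (3 + 2 + 1 + 3 + 2) / 5 = 11/5 = 2.2
  mean(X_3) = (6 + 8 + 4 + 8 + 1) / 5 = 27/5 = 5.4

Step 2 — sample variances and covariances s[i,j] = (1/(n-1)) · Σ_k (x_{k,i} - mean_i) · (x_{k,j} - mean_j), with n-1 = 4:
  s[X_1,X_1] = ((1.2)·(1.2) + (0.2)·(0.2) + (-1.8)·(-1.8) + (0.2)·(0.2) + (0.2)·(0.2)) / 4 = 4.8/4 = 1.2
  s[X_1,X_2] = ((1.2)·(0.8) + (0.2)·(-0.2) + (-1.8)·(-1.2) + (0.2)·(0.8) + (0.2)·(-0.2)) / 4 = 3.2/4 = 0.8
  s[X_1,X_3] = ((1.2)·(0.6) + (0.2)·(2.6) + (-1.8)·(-1.4) + (0.2)·(2.6) + (0.2)·(-4.4)) / 4 = 3.4/4 = 0.85
  s[X_2,X_2] = ((0.8)·(0.8) + (-0.2)·(-0.2) + (-1.2)·(-1.2) + (0.8)·(0.8) + (-0.2)·(-0.2)) / 4 = 2.8/4 = 0.7
  s[X_2,X_3] = ((0.8)·(0.6) + (-0.2)·(2.6) + (-1.2)·(-1.4) + (0.8)·(2.6) + (-0.2)·(-4.4)) / 4 = 4.6/4 = 1.15
  s[X_3,X_3] = ((0.6)·(0.6) + (2.6)·(2.6) + (-1.4)·(-1.4) + (2.6)·(2.6) + (-4.4)·(-4.4)) / 4 = 35.2/4 = 8.8
  Sample standard deviations s_i = √(s[i,i]):
  s(X_1) = √(1.2) = 1.0954
  s(X_2) = √(0.7) = 0.8367
  s(X_3) = √(8.8) = 2.9665

Step 3 — r_{ij} = s_{ij} / (s_i · s_j):
  r[X_1,X_1] = 1 (diagonal).
  r[X_1,X_2] = 0.8 / (1.0954 · 0.8367) = 0.8 / 0.9165 = 0.8729
  r[X_1,X_3] = 0.85 / (1.0954 · 2.9665) = 0.85 / 3.2496 = 0.2616
  r[X_2,X_2] = 1 (diagonal).
  r[X_2,X_3] = 1.15 / (0.8367 · 2.9665) = 1.15 / 2.4819 = 0.4633
  r[X_3,X_3] = 1 (diagonal).

R is symmetric with unit diagonal. Assembling:

R = [[1, 0.8729, 0.2616],
 [0.8729, 1, 0.4633],
 [0.2616, 0.4633, 1]]


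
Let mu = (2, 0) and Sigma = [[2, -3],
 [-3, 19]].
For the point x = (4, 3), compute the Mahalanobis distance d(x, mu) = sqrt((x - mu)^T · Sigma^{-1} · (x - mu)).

Step 1 — centre the observation: (x - mu) = (2, 3).

Step 2 — invert Sigma. det(Sigma) = 2·19 - (-3)² = 29.
  Sigma^{-1} = (1/det) · [[d, -b], [-b, a]] = [[0.6552, 0.1034],
 [0.1034, 0.069]].

Step 3 — form the quadratic (x - mu)^T · Sigma^{-1} · (x - mu):
  Sigma^{-1} · (x - mu) = (1.6207, 0.4138).
  (x - mu)^T · [Sigma^{-1} · (x - mu)] = (2)·(1.6207) + (3)·(0.4138) = 4.4828.

Step 4 — take square root: d = √(4.4828) ≈ 2.1173.

d(x, mu) = √(4.4828) ≈ 2.1173


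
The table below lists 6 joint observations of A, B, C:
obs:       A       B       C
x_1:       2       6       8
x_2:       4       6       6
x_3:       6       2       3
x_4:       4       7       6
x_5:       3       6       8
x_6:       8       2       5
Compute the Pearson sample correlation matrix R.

Step 1 — column means:
  mean(A) = (2 + 4 + 6 + 4 + 3 + 8) / 6 = 27/6 = 4.5
  mean(B) = (6 + 6 + 2 + 7 + 6 + 2) / 6 = 29/6 = 4.8333
  mean(C) = (8 + 6 + 3 + 6 + 8 + 5) / 6 = 36/6 = 6

Step 2 — sample variances and covariances s[i,j] = (1/(n-1)) · Σ_k (x_{k,i} - mean_i) · (x_{k,j} - mean_j), with n-1 = 5:
  s[A,A] = ((-2.5)·(-2.5) + (-0.5)·(-0.5) + (1.5)·(1.5) + (-0.5)·(-0.5) + (-1.5)·(-1.5) + (3.5)·(3.5)) / 5 = 23.5/5 = 4.7
  s[A,B] = ((-2.5)·(1.1667) + (-0.5)·(1.1667) + (1.5)·(-2.8333) + (-0.5)·(2.1667) + (-1.5)·(1.1667) + (3.5)·(-2.8333)) / 5 = -20.5/5 = -4.1
  s[A,C] = ((-2.5)·(2) + (-0.5)·(0) + (1.5)·(-3) + (-0.5)·(0) + (-1.5)·(2) + (3.5)·(-1)) / 5 = -16/5 = -3.2
  s[B,B] = ((1.1667)·(1.1667) + (1.1667)·(1.1667) + (-2.8333)·(-2.8333) + (2.1667)·(2.1667) + (1.1667)·(1.1667) + (-2.8333)·(-2.8333)) / 5 = 24.8333/5 = 4.9667
  s[B,C] = ((1.1667)·(2) + (1.1667)·(0) + (-2.8333)·(-3) + (2.1667)·(0) + (1.1667)·(2) + (-2.8333)·(-1)) / 5 = 16/5 = 3.2
  s[C,C] = ((2)·(2) + (0)·(0) + (-3)·(-3) + (0)·(0) + (2)·(2) + (-1)·(-1)) / 5 = 18/5 = 3.6
  Sample standard deviations s_i = √(s[i,i]):
  s(A) = √(4.7) = 2.1679
  s(B) = √(4.9667) = 2.2286
  s(C) = √(3.6) = 1.8974

Step 3 — r_{ij} = s_{ij} / (s_i · s_j):
  r[A,A] = 1 (diagonal).
  r[A,B] = -4.1 / (2.1679 · 2.2286) = -4.1 / 4.8315 = -0.8486
  r[A,C] = -3.2 / (2.1679 · 1.8974) = -3.2 / 4.1134 = -0.7779
  r[B,B] = 1 (diagonal).
  r[B,C] = 3.2 / (2.2286 · 1.8974) = 3.2 / 4.2285 = 0.7568
  r[C,C] = 1 (diagonal).

R is symmetric with unit diagonal. Assembling:

R = [[1, -0.8486, -0.7779],
 [-0.8486, 1, 0.7568],
 [-0.7779, 0.7568, 1]]


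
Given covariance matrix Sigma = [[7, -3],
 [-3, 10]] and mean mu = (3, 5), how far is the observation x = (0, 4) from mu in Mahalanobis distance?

Step 1 — centre the observation: (x - mu) = (-3, -1).

Step 2 — invert Sigma. det(Sigma) = 7·10 - (-3)² = 61.
  Sigma^{-1} = (1/det) · [[d, -b], [-b, a]] = [[0.1639, 0.0492],
 [0.0492, 0.1148]].

Step 3 — form the quadratic (x - mu)^T · Sigma^{-1} · (x - mu):
  Sigma^{-1} · (x - mu) = (-0.541, -0.2623).
  (x - mu)^T · [Sigma^{-1} · (x - mu)] = (-3)·(-0.541) + (-1)·(-0.2623) = 1.8852.

Step 4 — take square root: d = √(1.8852) ≈ 1.373.

d(x, mu) = √(1.8852) ≈ 1.373


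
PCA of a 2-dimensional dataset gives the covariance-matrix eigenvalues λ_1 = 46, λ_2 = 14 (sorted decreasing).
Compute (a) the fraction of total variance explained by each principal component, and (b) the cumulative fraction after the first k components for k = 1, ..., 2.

Step 1 — total variance = trace(Sigma) = Σ λ_i = 46 + 14 = 60.

Step 2 — fraction explained by component i = λ_i / Σ λ:
  PC1: 46/60 = 0.7667
  PC2: 14/60 = 0.2333

Step 3 — cumulative fraction after k components = (λ_1 + ... + λ_k) / Σ λ:
  k = 1: 46/60 = 0.7667
  k = 2: (46 + 14)/60 = 60/60 = 1

Summary (fraction, with percent):

explained: PC1 0.7667 (76.67%), PC2 0.2333 (23.33%);  cumulative: 0.7667, 1


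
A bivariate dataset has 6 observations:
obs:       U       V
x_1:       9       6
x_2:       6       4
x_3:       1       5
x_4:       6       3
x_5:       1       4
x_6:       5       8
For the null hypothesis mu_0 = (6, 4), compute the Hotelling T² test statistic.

Step 1 — sample mean vector:
  mean(U) = (9 + 6 + 1 + 6 + 1 + 5) / 6 = 28/6 = 4.6667
  mean(V) = (6 + 4 + 5 + 3 + 4 + 8) / 6 = 30/6 = 5
  x̄ = (4.6667, 5),  deviation x̄ - mu_0 = (4.6667, 5) - (6, 4) = (-1.3333, 1).

Step 2 — sample covariance matrix, S[i,j] = (1/(n-1)) · Σ_k (x_{k,i} - mean_i) · (x_{k,j} - mean_j), divisor n-1 = 5:
  S[U,U] = ((4.3333)·(4.3333) + (1.3333)·(1.3333) + (-3.6667)·(-3.6667) + (1.3333)·(1.3333) + (-3.6667)·(-3.6667) + (0.3333)·(0.3333)) / 5 = 49.3333/5 = 9.8667
  S[U,V] = ((4.3333)·(1) + (1.3333)·(-1) + (-3.6667)·(0) + (1.3333)·(-2) + (-3.6667)·(-1) + (0.3333)·(3)) / 5 = 5/5 = 1
  S[V,V] = ((1)·(1) + (-1)·(-1) + (0)·(0) + (-2)·(-2) + (-1)·(-1) + (3)·(3)) / 5 = 16/5 = 3.2
  S = [[9.8667, 1],
 [1, 3.2]].

Step 3 — invert S. det(S) = 9.8667·3.2 - (1)² = 30.5733.
  S^{-1} = (1/det) · [[d, -b], [-b, a]] = [[0.1047, -0.0327],
 [-0.0327, 0.3227]].

Step 4 — quadratic form (x̄ - mu_0)^T · S^{-1} · (x̄ - mu_0):
  S^{-1} · (x̄ - mu_0) = (-0.1723, 0.3663),
  (x̄ - mu_0)^T · [...] = (-1.3333)·(-0.1723) + (1)·(0.3663) = 0.596.

Step 5 — scale by n: T² = 6 · 0.596 = 3.5761.

T² ≈ 3.5761


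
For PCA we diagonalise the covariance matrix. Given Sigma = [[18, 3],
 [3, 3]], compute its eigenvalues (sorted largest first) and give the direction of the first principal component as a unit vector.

Step 1 — characteristic polynomial of 2×2 Sigma:
  det(Sigma - λI) = λ² - trace · λ + det = 0.
  trace = 18 + 3 = 21, det = 18·3 - (3)² = 45.
Step 2 — discriminant:
  Δ = trace² - 4·det = 441 - 180 = 261.
Step 3 — eigenvalues:
  λ = (trace ± √Δ)/2 = (21 ± 16.1555)/2,
  λ_1 = 18.5777,  λ_2 = 2.4223.

Step 4 — unit eigenvector for λ_1: solve (Sigma - λ_1 I)v = 0. First row:
  (18 - 18.5777)·v_x + (3)·v_y = 0, i.e. (-0.5777)·v_x + (3)·v_y = 0,
  so v ∝ (b, λ_1 - a) = (3, 0.5777) = u.
  ||u|| = √((3)² + (0.5777)²) = √(9.3338) ≈ 3.0551,
  v_1 = u/||u|| ≈ (0.982, 0.1891) (||v_1|| = 1).

λ_1 = 18.5777,  λ_2 = 2.4223;  v_1 ≈ (0.982, 0.1891)


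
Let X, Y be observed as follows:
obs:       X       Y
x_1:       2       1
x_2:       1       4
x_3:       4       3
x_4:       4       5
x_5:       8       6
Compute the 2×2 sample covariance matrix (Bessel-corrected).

Step 1 — column means:
  mean(X) = (2 + 1 + 4 + 4 + 8) / 5 = 19/5 = 3.8
  mean(Y) = (1 + 4 + 3 + 5 + 6) / 5 = 19/5 = 3.8

Step 2 — sample covariance S[i,j] = (1/(n-1)) · Σ_k (x_{k,i} - mean_i) · (x_{k,j} - mean_j), with n-1 = 4.
  S[X,X] = ((-1.8)·(-1.8) + (-2.8)·(-2.8) + (0.2)·(0.2) + (0.2)·(0.2) + (4.2)·(4.2)) / 4 = 28.8/4 = 7.2
  S[X,Y] = ((-1.8)·(-2.8) + (-2.8)·(0.2) + (0.2)·(-0.8) + (0.2)·(1.2) + (4.2)·(2.2)) / 4 = 13.8/4 = 3.45
  S[Y,Y] = ((-2.8)·(-2.8) + (0.2)·(0.2) + (-0.8)·(-0.8) + (1.2)·(1.2) + (2.2)·(2.2)) / 4 = 14.8/4 = 3.7

S is symmetric (S[j,i] = S[i,j]). Assembling:

S = [[7.2, 3.45],
 [3.45, 3.7]]


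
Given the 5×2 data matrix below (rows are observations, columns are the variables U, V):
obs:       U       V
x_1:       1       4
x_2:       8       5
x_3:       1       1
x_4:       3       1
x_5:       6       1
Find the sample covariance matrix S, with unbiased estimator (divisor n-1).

Step 1 — column means:
  mean(U) = (1 + 8 + 1 + 3 + 6) / 5 = 19/5 = 3.8
  mean(V) = (4 + 5 + 1 + 1 + 1) / 5 = 12/5 = 2.4

Step 2 — sample covariance S[i,j] = (1/(n-1)) · Σ_k (x_{k,i} - mean_i) · (x_{k,j} - mean_j), with n-1 = 4.
  S[U,U] = ((-2.8)·(-2.8) + (4.2)·(4.2) + (-2.8)·(-2.8) + (-0.8)·(-0.8) + (2.2)·(2.2)) / 4 = 38.8/4 = 9.7
  S[U,V] = ((-2.8)·(1.6) + (4.2)·(2.6) + (-2.8)·(-1.4) + (-0.8)·(-1.4) + (2.2)·(-1.4)) / 4 = 8.4/4 = 2.1
  S[V,V] = ((1.6)·(1.6) + (2.6)·(2.6) + (-1.4)·(-1.4) + (-1.4)·(-1.4) + (-1.4)·(-1.4)) / 4 = 15.2/4 = 3.8

S is symmetric (S[j,i] = S[i,j]). Assembling:

S = [[9.7, 2.1],
 [2.1, 3.8]]


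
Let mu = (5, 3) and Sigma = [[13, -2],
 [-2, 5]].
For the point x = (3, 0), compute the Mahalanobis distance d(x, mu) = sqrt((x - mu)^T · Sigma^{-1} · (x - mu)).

Step 1 — centre the observation: (x - mu) = (-2, -3).

Step 2 — invert Sigma. det(Sigma) = 13·5 - (-2)² = 61.
  Sigma^{-1} = (1/det) · [[d, -b], [-b, a]] = [[0.082, 0.0328],
 [0.0328, 0.2131]].

Step 3 — form the quadratic (x - mu)^T · Sigma^{-1} · (x - mu):
  Sigma^{-1} · (x - mu) = (-0.2623, -0.7049).
  (x - mu)^T · [Sigma^{-1} · (x - mu)] = (-2)·(-0.2623) + (-3)·(-0.7049) = 2.6393.

Step 4 — take square root: d = √(2.6393) ≈ 1.6246.

d(x, mu) = √(2.6393) ≈ 1.6246


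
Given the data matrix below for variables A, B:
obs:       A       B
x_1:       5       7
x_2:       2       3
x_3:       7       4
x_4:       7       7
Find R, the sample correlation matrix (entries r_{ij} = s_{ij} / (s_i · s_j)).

Step 1 — column means:
  mean(A) = (5 + 2 + 7 + 7) / 4 = 21/4 = 5.25
  mean(B) = (7 + 3 + 4 + 7) / 4 = 21/4 = 5.25

Step 2 — sample variances and covariances s[i,j] = (1/(n-1)) · Σ_k (x_{k,i} - mean_i) · (x_{k,j} - mean_j), with n-1 = 3:
  s[A,A] = ((-0.25)·(-0.25) + (-3.25)·(-3.25) + (1.75)·(1.75) + (1.75)·(1.75)) / 3 = 16.75/3 = 5.5833
  s[A,B] = ((-0.25)·(1.75) + (-3.25)·(-2.25) + (1.75)·(-1.25) + (1.75)·(1.75)) / 3 = 7.75/3 = 2.5833
  s[B,B] = ((1.75)·(1.75) + (-2.25)·(-2.25) + (-1.25)·(-1.25) + (1.75)·(1.75)) / 3 = 12.75/3 = 4.25
  Sample standard deviations s_i = √(s[i,i]):
  s(A) = √(5.5833) = 2.3629
  s(B) = √(4.25) = 2.0616

Step 3 — r_{ij} = s_{ij} / (s_i · s_j):
  r[A,A] = 1 (diagonal).
  r[A,B] = 2.5833 / (2.3629 · 2.0616) = 2.5833 / 4.8713 = 0.5303
  r[B,B] = 1 (diagonal).

R is symmetric with unit diagonal. Assembling:

R = [[1, 0.5303],
 [0.5303, 1]]


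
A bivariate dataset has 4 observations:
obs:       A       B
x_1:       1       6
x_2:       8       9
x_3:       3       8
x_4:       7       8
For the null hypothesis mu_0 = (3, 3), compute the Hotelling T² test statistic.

Step 1 — sample mean vector:
  mean(A) = (1 + 8 + 3 + 7) / 4 = 19/4 = 4.75
  mean(B) = (6 + 9 + 8 + 8) / 4 = 31/4 = 7.75
  x̄ = (4.75, 7.75),  deviation x̄ - mu_0 = (4.75, 7.75) - (3, 3) = (1.75, 4.75).

Step 2 — sample covariance matrix, S[i,j] = (1/(n-1)) · Σ_k (x_{k,i} - mean_i) · (x_{k,j} - mean_j), divisor n-1 = 3:
  S[A,A] = ((-3.75)·(-3.75) + (3.25)·(3.25) + (-1.75)·(-1.75) + (2.25)·(2.25)) / 3 = 32.75/3 = 10.9167
  S[A,B] = ((-3.75)·(-1.75) + (3.25)·(1.25) + (-1.75)·(0.25) + (2.25)·(0.25)) / 3 = 10.75/3 = 3.5833
  S[B,B] = ((-1.75)·(-1.75) + (1.25)·(1.25) + (0.25)·(0.25) + (0.25)·(0.25)) / 3 = 4.75/3 = 1.5833
  S = [[10.9167, 3.5833],
 [3.5833, 1.5833]].

Step 3 — invert S. det(S) = 10.9167·1.5833 - (3.5833)² = 4.4444.
  S^{-1} = (1/det) · [[d, -b], [-b, a]] = [[0.3562, -0.8062],
 [-0.8062, 2.4562]].

Step 4 — quadratic form (x̄ - mu_0)^T · S^{-1} · (x̄ - mu_0):
  S^{-1} · (x̄ - mu_0) = (-3.2062, 10.2562),
  (x̄ - mu_0)^T · [...] = (1.75)·(-3.2062) + (4.75)·(10.2562) = 43.1063.

Step 5 — scale by n: T² = 4 · 43.1063 = 172.425.

T² ≈ 172.425


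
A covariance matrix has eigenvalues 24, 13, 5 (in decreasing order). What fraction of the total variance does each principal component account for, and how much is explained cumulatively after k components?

Step 1 — total variance = trace(Sigma) = Σ λ_i = 24 + 13 + 5 = 42.

Step 2 — fraction explained by component i = λ_i / Σ λ:
  PC1: 24/42 = 0.5714
  PC2: 13/42 = 0.3095
  PC3: 5/42 = 0.119

Step 3 — cumulative fraction after k components = (λ_1 + ... + λ_k) / Σ λ:
  k = 1: 24/42 = 0.5714
  k = 2: (24 + 13)/42 = 37/42 = 0.881
  k = 3: (24 + 13 + 5)/42 = 42/42 = 1

Summary (fraction, with percent):

explained: PC1 0.5714 (57.14%), PC2 0.3095 (30.95%), PC3 0.119 (11.9%);  cumulative: 0.5714, 0.881, 1


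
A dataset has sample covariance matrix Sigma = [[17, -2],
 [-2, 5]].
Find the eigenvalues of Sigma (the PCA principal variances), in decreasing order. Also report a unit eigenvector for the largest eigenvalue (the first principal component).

Step 1 — characteristic polynomial of 2×2 Sigma:
  det(Sigma - λI) = λ² - trace · λ + det = 0.
  trace = 17 + 5 = 22, det = 17·5 - (-2)² = 81.
Step 2 — discriminant:
  Δ = trace² - 4·det = 484 - 324 = 160.
Step 3 — eigenvalues:
  λ = (trace ± √Δ)/2 = (22 ± 12.6491)/2,
  λ_1 = 17.3246,  λ_2 = 4.6754.

Step 4 — unit eigenvector for λ_1: solve (Sigma - λ_1 I)v = 0. First row:
  (17 - 17.3246)·v_x + (-2)·v_y = 0, i.e. (-0.3246)·v_x + (-2)·v_y = 0,
  so v ∝ (b, λ_1 - a) = (-2, 0.3246); multiply by -1 so the first entry is positive: u = (2, -0.3246).
  ||u|| = √((2)² + (-0.3246)²) = √(4.1053) ≈ 2.0262,
  v_1 = u/||u|| ≈ (0.9871, -0.1602) (||v_1|| = 1).

λ_1 = 17.3246,  λ_2 = 4.6754;  v_1 ≈ (0.9871, -0.1602)


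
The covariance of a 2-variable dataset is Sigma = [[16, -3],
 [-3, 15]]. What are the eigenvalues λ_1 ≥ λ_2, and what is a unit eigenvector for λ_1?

Step 1 — characteristic polynomial of 2×2 Sigma:
  det(Sigma - λI) = λ² - trace · λ + det = 0.
  trace = 16 + 15 = 31, det = 16·15 - (-3)² = 231.
Step 2 — discriminant:
  Δ = trace² - 4·det = 961 - 924 = 37.
Step 3 — eigenvalues:
  λ = (trace ± √Δ)/2 = (31 ± 6.0828)/2,
  λ_1 = 18.5414,  λ_2 = 12.4586.

Step 4 — unit eigenvector for λ_1: solve (Sigma - λ_1 I)v = 0. First row:
  (16 - 18.5414)·v_x + (-3)·v_y = 0, i.e. (-2.5414)·v_x + (-3)·v_y = 0,
  so v ∝ (b, λ_1 - a) = (-3, 2.5414); multiply by -1 so the first entry is positive: u = (3, -2.5414).
  ||u|| = √((3)² + (-2.5414)²) = √(15.4586) ≈ 3.9317,
  v_1 = u/||u|| ≈ (0.763, -0.6464) (||v_1|| = 1).

λ_1 = 18.5414,  λ_2 = 12.4586;  v_1 ≈ (0.763, -0.6464)


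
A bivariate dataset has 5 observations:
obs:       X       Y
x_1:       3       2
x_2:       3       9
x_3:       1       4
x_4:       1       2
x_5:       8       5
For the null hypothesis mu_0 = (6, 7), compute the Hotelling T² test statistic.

Step 1 — sample mean vector:
  mean(X) = (3 + 3 + 1 + 1 + 8) / 5 = 16/5 = 3.2
  mean(Y) = (2 + 9 + 4 + 2 + 5) / 5 = 22/5 = 4.4
  x̄ = (3.2, 4.4),  deviation x̄ - mu_0 = (3.2, 4.4) - (6, 7) = (-2.8, -2.6).

Step 2 — sample covariance matrix, S[i,j] = (1/(n-1)) · Σ_k (x_{k,i} - mean_i) · (x_{k,j} - mean_j), divisor n-1 = 4:
  S[X,X] = ((-0.2)·(-0.2) + (-0.2)·(-0.2) + (-2.2)·(-2.2) + (-2.2)·(-2.2) + (4.8)·(4.8)) / 4 = 32.8/4 = 8.2
  S[X,Y] = ((-0.2)·(-2.4) + (-0.2)·(4.6) + (-2.2)·(-0.4) + (-2.2)·(-2.4) + (4.8)·(0.6)) / 4 = 8.6/4 = 2.15
  S[Y,Y] = ((-2.4)·(-2.4) + (4.6)·(4.6) + (-0.4)·(-0.4) + (-2.4)·(-2.4) + (0.6)·(0.6)) / 4 = 33.2/4 = 8.3
  S = [[8.2, 2.15],
 [2.15, 8.3]].

Step 3 — invert S. det(S) = 8.2·8.3 - (2.15)² = 63.4375.
  S^{-1} = (1/det) · [[d, -b], [-b, a]] = [[0.1308, -0.0339],
 [-0.0339, 0.1293]].

Step 4 — quadratic form (x̄ - mu_0)^T · S^{-1} · (x̄ - mu_0):
  S^{-1} · (x̄ - mu_0) = (-0.2782, -0.2412),
  (x̄ - mu_0)^T · [...] = (-2.8)·(-0.2782) + (-2.6)·(-0.2412) = 1.4061.

Step 5 — scale by n: T² = 5 · 1.4061 = 7.0305.

T² ≈ 7.0305


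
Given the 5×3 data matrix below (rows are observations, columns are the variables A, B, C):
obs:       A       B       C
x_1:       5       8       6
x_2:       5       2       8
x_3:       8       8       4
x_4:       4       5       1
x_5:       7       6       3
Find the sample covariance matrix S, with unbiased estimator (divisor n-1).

Step 1 — column means:
  mean(A) = (5 + 5 + 8 + 4 + 7) / 5 = 29/5 = 5.8
  mean(B) = (8 + 2 + 8 + 5 + 6) / 5 = 29/5 = 5.8
  mean(C) = (6 + 8 + 4 + 1 + 3) / 5 = 22/5 = 4.4

Step 2 — sample covariance S[i,j] = (1/(n-1)) · Σ_k (x_{k,i} - mean_i) · (x_{k,j} - mean_j), with n-1 = 4.
  S[A,A] = ((-0.8)·(-0.8) + (-0.8)·(-0.8) + (2.2)·(2.2) + (-1.8)·(-1.8) + (1.2)·(1.2)) / 4 = 10.8/4 = 2.7
  S[A,B] = ((-0.8)·(2.2) + (-0.8)·(-3.8) + (2.2)·(2.2) + (-1.8)·(-0.8) + (1.2)·(0.2)) / 4 = 7.8/4 = 1.95
  S[A,C] = ((-0.8)·(1.6) + (-0.8)·(3.6) + (2.2)·(-0.4) + (-1.8)·(-3.4) + (1.2)·(-1.4)) / 4 = -0.6/4 = -0.15
  S[B,B] = ((2.2)·(2.2) + (-3.8)·(-3.8) + (2.2)·(2.2) + (-0.8)·(-0.8) + (0.2)·(0.2)) / 4 = 24.8/4 = 6.2
  S[B,C] = ((2.2)·(1.6) + (-3.8)·(3.6) + (2.2)·(-0.4) + (-0.8)·(-3.4) + (0.2)·(-1.4)) / 4 = -8.6/4 = -2.15
  S[C,C] = ((1.6)·(1.6) + (3.6)·(3.6) + (-0.4)·(-0.4) + (-3.4)·(-3.4) + (-1.4)·(-1.4)) / 4 = 29.2/4 = 7.3

S is symmetric (S[j,i] = S[i,j]). Assembling:

S = [[2.7, 1.95, -0.15],
 [1.95, 6.2, -2.15],
 [-0.15, -2.15, 7.3]]


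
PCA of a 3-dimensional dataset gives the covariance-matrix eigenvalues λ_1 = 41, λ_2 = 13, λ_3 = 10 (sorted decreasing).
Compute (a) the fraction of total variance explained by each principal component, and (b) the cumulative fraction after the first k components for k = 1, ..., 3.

Step 1 — total variance = trace(Sigma) = Σ λ_i = 41 + 13 + 10 = 64.

Step 2 — fraction explained by component i = λ_i / Σ λ:
  PC1: 41/64 = 0.6406
  PC2: 13/64 = 0.2031
  PC3: 10/64 = 0.1562

Step 3 — cumulative fraction after k components = (λ_1 + ... + λ_k) / Σ λ:
  k = 1: 41/64 = 0.6406
  k = 2: (41 + 13)/64 = 54/64 = 0.8438
  k = 3: (41 + 13 + 10)/64 = 64/64 = 1

Summary (fraction, with percent):

explained: PC1 0.6406 (64.06%), PC2 0.2031 (20.31%), PC3 0.1562 (15.62%);  cumulative: 0.6406, 0.8438, 1


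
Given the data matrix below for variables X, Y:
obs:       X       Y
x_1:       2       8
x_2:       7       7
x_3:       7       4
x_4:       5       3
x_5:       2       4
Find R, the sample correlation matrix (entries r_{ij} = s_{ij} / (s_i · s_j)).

Step 1 — column means:
  mean(X) = (2 + 7 + 7 + 5 + 2) / 5 = 23/5 = 4.6
  mean(Y) = (8 + 7 + 4 + 3 + 4) / 5 = 26/5 = 5.2

Step 2 — sample variances and covariances s[i,j] = (1/(n-1)) · Σ_k (x_{k,i} - mean_i) · (x_{k,j} - mean_j), with n-1 = 4:
  s[X,X] = ((-2.6)·(-2.6) + (2.4)·(2.4) + (2.4)·(2.4) + (0.4)·(0.4) + (-2.6)·(-2.6)) / 4 = 25.2/4 = 6.3
  s[X,Y] = ((-2.6)·(2.8) + (2.4)·(1.8) + (2.4)·(-1.2) + (0.4)·(-2.2) + (-2.6)·(-1.2)) / 4 = -3.6/4 = -0.9
  s[Y,Y] = ((2.8)·(2.8) + (1.8)·(1.8) + (-1.2)·(-1.2) + (-2.2)·(-2.2) + (-1.2)·(-1.2)) / 4 = 18.8/4 = 4.7
  Sample standard deviations s_i = √(s[i,i]):
  s(X) = √(6.3) = 2.51
  s(Y) = √(4.7) = 2.1679

Step 3 — r_{ij} = s_{ij} / (s_i · s_j):
  r[X,X] = 1 (diagonal).
  r[X,Y] = -0.9 / (2.51 · 2.1679) = -0.9 / 5.4415 = -0.1654
  r[Y,Y] = 1 (diagonal).

R is symmetric with unit diagonal. Assembling:

R = [[1, -0.1654],
 [-0.1654, 1]]


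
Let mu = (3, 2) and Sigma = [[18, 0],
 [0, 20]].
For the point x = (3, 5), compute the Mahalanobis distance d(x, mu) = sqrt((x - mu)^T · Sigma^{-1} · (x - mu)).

Step 1 — centre the observation: (x - mu) = (0, 3).

Step 2 — invert Sigma. det(Sigma) = 18·20 - (0)² = 360.
  Sigma^{-1} = (1/det) · [[d, -b], [-b, a]] = [[0.0556, 0],
 [0, 0.05]].

Step 3 — form the quadratic (x - mu)^T · Sigma^{-1} · (x - mu):
  Sigma^{-1} · (x - mu) = (0, 0.15).
  (x - mu)^T · [Sigma^{-1} · (x - mu)] = (0)·(0) + (3)·(0.15) = 0.45.

Step 4 — take square root: d = √(0.45) ≈ 0.6708.

d(x, mu) = √(0.45) ≈ 0.6708


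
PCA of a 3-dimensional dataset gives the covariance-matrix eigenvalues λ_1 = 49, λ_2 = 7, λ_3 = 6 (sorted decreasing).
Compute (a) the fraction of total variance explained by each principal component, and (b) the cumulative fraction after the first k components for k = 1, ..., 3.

Step 1 — total variance = trace(Sigma) = Σ λ_i = 49 + 7 + 6 = 62.

Step 2 — fraction explained by component i = λ_i / Σ λ:
  PC1: 49/62 = 0.7903
  PC2: 7/62 = 0.1129
  PC3: 6/62 = 0.0968

Step 3 — cumulative fraction after k components = (λ_1 + ... + λ_k) / Σ λ:
  k = 1: 49/62 = 0.7903
  k = 2: (49 + 7)/62 = 56/62 = 0.9032
  k = 3: (49 + 7 + 6)/62 = 62/62 = 1

Summary (fraction, with percent):

explained: PC1 0.7903 (79.03%), PC2 0.1129 (11.29%), PC3 0.0968 (9.68%);  cumulative: 0.7903, 0.9032, 1


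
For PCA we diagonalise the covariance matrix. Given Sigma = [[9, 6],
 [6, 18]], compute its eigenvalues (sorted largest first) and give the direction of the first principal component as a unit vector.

Step 1 — characteristic polynomial of 2×2 Sigma:
  det(Sigma - λI) = λ² - trace · λ + det = 0.
  trace = 9 + 18 = 27, det = 9·18 - (6)² = 126.
Step 2 — discriminant:
  Δ = trace² - 4·det = 729 - 504 = 225.
Step 3 — eigenvalues:
  λ = (trace ± √Δ)/2 = (27 ± 15)/2,
  λ_1 = 21,  λ_2 = 6.

Step 4 — unit eigenvector for λ_1: solve (Sigma - λ_1 I)v = 0. First row:
  (9 - 21)·v_x + (6)·v_y = 0, i.e. (-12)·v_x + (6)·v_y = 0,
  so v ∝ (b, λ_1 - a) = (6, 12) = u.
  ||u|| = √((6)² + (12)²) = √(180) ≈ 13.4164,
  v_1 = u/||u|| ≈ (0.4472, 0.8944) (||v_1|| = 1).

λ_1 = 21,  λ_2 = 6;  v_1 ≈ (0.4472, 0.8944)
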